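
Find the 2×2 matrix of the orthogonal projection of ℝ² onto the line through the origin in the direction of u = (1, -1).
[[1/2, -1/2], [-1/2, 1/2]]

The orthogonal projection onto the line spanned by a nonzero vector u = (a, b) has matrix P = (u uᵀ) / (uᵀ u) = (1/(a² + b²)) · [[a², ab], [ab, b²]].
Here u = (1, -1), so a² + b² = 1 + 1 = 2.
P = (1/2) · [[1, -1], [-1, 1]] = [[1/2, -1/2], [-1/2, 1/2]].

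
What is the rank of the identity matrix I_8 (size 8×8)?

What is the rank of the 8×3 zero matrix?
rank(I_8) = 8, rank(0) = 0

The identity I_8 has 8 columns that are the standard basis vectors e_1, …, e_8. These are linearly independent, so all 8 columns are pivots and rank(I_8) = 8.
The 8×3 zero matrix has every entry zero, so every row is the zero row and there are no pivots; rank(0) = 0.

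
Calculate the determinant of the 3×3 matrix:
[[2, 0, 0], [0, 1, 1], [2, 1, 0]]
-2

Expansion along first row:
det = 2·det([[1,1],[1,0]]) - 0·det([[0,1],[2,0]]) + 0·det([[0,1],[2,1]])
    = 2·(1·0 - 1·1) - 0·(0·0 - 1·2) + 0·(0·1 - 1·2)
    = 2·-1 - 0·-2 + 0·-2
    = -2 + 0 + 0 = -2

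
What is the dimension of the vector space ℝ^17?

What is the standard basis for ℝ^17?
Dimension = 17; standard basis = {e_1, e_2, e_3, …, e_17}

ℝ^17 is the space of 17-tuples of real numbers; its dimension is 17.
The standard basis consists of 17 vectors: e_1, e_2, e_3, …, e_17, where e_i is the vector with 1 in position i and 0 elsewhere.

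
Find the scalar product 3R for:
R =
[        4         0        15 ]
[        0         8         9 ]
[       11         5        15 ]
3R =
[       12         0        45 ]
[        0        24        27 ]
[       33        15        45 ]

Scalar multiplication is elementwise: (3R)[i][j] = 3 * R[i][j].
  (3R)[0][0] = 3 * (4) = 12
  (3R)[0][1] = 3 * (0) = 0
  (3R)[0][2] = 3 * (15) = 45
  (3R)[1][0] = 3 * (0) = 0
  (3R)[1][1] = 3 * (8) = 24
  (3R)[1][2] = 3 * (9) = 27
  (3R)[2][0] = 3 * (11) = 33
  (3R)[2][1] = 3 * (5) = 15
  (3R)[2][2] = 3 * (15) = 45
3R =
[       12         0        45 ]
[        0        24        27 ]
[       33        15        45 ]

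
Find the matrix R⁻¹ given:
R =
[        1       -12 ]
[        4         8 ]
det(R) = 56
R⁻¹ =
[      1/7      3/14 ]
[    -1/14      1/56 ]

For a 2×2 matrix R = [[a, b], [c, d]] with det(R) ≠ 0, R⁻¹ = (1/det(R)) * [[d, -b], [-c, a]].
det(R) = (1)*(8) - (-12)*(4) = 8 + 48 = 56.
R⁻¹ = (1/56) * [[8, 12], [-4, 1]].
Dividing each entry by 56 and reducing:
R⁻¹ =
[      1/7      3/14 ]
[    -1/14      1/56 ]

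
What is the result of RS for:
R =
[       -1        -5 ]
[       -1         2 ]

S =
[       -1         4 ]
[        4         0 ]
RS =
[      -19        -4 ]
[        9        -4 ]

Matrix multiplication: (RS)[i][j] = sum over k of R[i][k] * S[k][j].
  (RS)[0][0] = (-1)*(-1) + (-5)*(4) = -19
  (RS)[0][1] = (-1)*(4) + (-5)*(0) = -4
  (RS)[1][0] = (-1)*(-1) + (2)*(4) = 9
  (RS)[1][1] = (-1)*(4) + (2)*(0) = -4
RS =
[      -19        -4 ]
[        9        -4 ]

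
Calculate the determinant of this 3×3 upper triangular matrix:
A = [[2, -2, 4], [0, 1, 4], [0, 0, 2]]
4

The determinant of a triangular matrix is the product of its diagonal entries (the off-diagonal entries above the diagonal do not affect it).
det(A) = (2) * (1) * (2) = 4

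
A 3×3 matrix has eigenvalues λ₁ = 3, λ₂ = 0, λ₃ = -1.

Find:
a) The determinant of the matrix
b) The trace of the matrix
det = 0, trace = 2

Two standard eigenvalue identities:
- det(A) equals the product of the eigenvalues (counted with multiplicity).
- trace(A) equals the sum of the eigenvalues.
det(A) = (3)*(0)*(-1) = 0.
trace(A) = 3 + 0 - 1 = 2.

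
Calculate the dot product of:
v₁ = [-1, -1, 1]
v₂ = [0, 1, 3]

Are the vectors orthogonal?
2, No

The dot product is the sum of products of corresponding components.
v₁·v₂ = (-1)*(0) + (-1)*(1) + (1)*(3) = 0 - 1 + 3 = 2.
Two vectors are orthogonal iff their dot product is 0; here the dot product is 2, so the vectors are not orthogonal.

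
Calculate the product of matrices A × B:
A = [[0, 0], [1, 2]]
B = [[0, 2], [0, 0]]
[[0, 0], [0, 2]]

Matrix multiplication:
C[0][0] = 0×0 + 0×0 = 0
C[0][1] = 0×2 + 0×0 = 0
C[1][0] = 1×0 + 2×0 = 0
C[1][1] = 1×2 + 2×0 = 2
Result: [[0, 0], [0, 2]]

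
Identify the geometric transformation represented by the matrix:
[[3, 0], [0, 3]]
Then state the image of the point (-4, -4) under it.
uniform scaling by factor 3; image of (-4, -4) is (-12, -12)

This is a diagonal matrix with equal entries 3, so it scales both axes by the same factor 3.
The matrix [[3, 0], [0, 3]] represents: uniform scaling by factor 3.
Applying it to (-4, -4): [3·-4 + 0·-4, 0·-4 + 3·-4] = (-12, -12).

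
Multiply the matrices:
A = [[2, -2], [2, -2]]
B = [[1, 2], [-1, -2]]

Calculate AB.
[[4, 8], [4, 8]]

Each entry (i,j) of AB = sum over k of A[i][k]*B[k][j].
(AB)[0][0] = (2)*(1) + (-2)*(-1) = 4
(AB)[0][1] = (2)*(2) + (-2)*(-2) = 8
(AB)[1][0] = (2)*(1) + (-2)*(-1) = 4
(AB)[1][1] = (2)*(2) + (-2)*(-2) = 8
AB = [[4, 8], [4, 8]]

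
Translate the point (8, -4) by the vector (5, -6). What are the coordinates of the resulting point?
(13, -10)

Translation by (5, -6):
x' = 8 + 5 = 13
y' = -4 + -6 = -10
Homogeneous matrix: [[1, 0, 5], [0, 1, -6], [0, 0, 1]]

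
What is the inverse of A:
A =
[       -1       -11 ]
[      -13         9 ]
det(A) = -152
A⁻¹ =
[   -9/152   -11/152 ]
[  -13/152     1/152 ]

For a 2×2 matrix A = [[a, b], [c, d]] with det(A) ≠ 0, A⁻¹ = (1/det(A)) * [[d, -b], [-c, a]].
det(A) = (-1)*(9) - (-11)*(-13) = -9 - 143 = -152.
A⁻¹ = (1/-152) * [[9, 11], [13, -1]].
Dividing each entry by -152 and reducing:
A⁻¹ =
[   -9/152   -11/152 ]
[  -13/152     1/152 ]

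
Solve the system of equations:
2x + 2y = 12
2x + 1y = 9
x = 3, y = 3

Use elimination (row reduction):
Equation 1: 2x + 2y = 12.
Equation 2: 2x + 1y = 9.
Multiply Eq1 by 2 and Eq2 by 2: 4x + 4y = 24;  4x + 2y = 18.
Subtract: (-2)y = -6, so y = 3.
Back-substitute into Eq1: 2x + 2*(3) = 12, so x = 3.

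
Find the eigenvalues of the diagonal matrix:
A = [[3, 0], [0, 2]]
λ₁ = 3, λ₂ = 2

The characteristic polynomial of A is det(A - λI) = (3 - λ)(2 - λ) = 0.
The roots are λ = 3 and λ = 2, so the eigenvalues are the diagonal entries.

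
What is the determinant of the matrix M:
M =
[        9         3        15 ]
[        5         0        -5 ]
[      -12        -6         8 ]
det(M) = -660

Expand along row 0 (cofactor expansion): det(M) = a*(e*i - f*h) - b*(d*i - f*g) + c*(d*h - e*g), where the 3×3 is [[a, b, c], [d, e, f], [g, h, i]].
Minor M_00 = (0)*(8) - (-5)*(-6) = 0 - 30 = -30.
Minor M_01 = (5)*(8) - (-5)*(-12) = 40 - 60 = -20.
Minor M_02 = (5)*(-6) - (0)*(-12) = -30 - 0 = -30.
det(M) = (9)*(-30) - (3)*(-20) + (15)*(-30) = -270 + 60 - 450 = -660.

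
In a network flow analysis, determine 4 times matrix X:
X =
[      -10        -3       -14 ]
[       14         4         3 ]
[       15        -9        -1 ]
4X =
[      -40       -12       -56 ]
[       56        16        12 ]
[       60       -36        -4 ]

Scalar multiplication is elementwise: (4X)[i][j] = 4 * X[i][j].
  (4X)[0][0] = 4 * (-10) = -40
  (4X)[0][1] = 4 * (-3) = -12
  (4X)[0][2] = 4 * (-14) = -56
  (4X)[1][0] = 4 * (14) = 56
  (4X)[1][1] = 4 * (4) = 16
  (4X)[1][2] = 4 * (3) = 12
  (4X)[2][0] = 4 * (15) = 60
  (4X)[2][1] = 4 * (-9) = -36
  (4X)[2][2] = 4 * (-1) = -4
4X =
[      -40       -12       -56 ]
[       56        16        12 ]
[       60       -36        -4 ]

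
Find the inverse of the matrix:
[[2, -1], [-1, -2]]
[[2/5, -1/5], [-1/5, -2/5]]

For [[a,b],[c,d]], inverse = (1/det)·[[d,-b],[-c,a]]
det = 2·-2 - -1·-1 = -5
Inverse = (1/-5)·[[-2, 1], [1, 2]]
        = [[2/5, -1/5], [-1/5, -2/5]]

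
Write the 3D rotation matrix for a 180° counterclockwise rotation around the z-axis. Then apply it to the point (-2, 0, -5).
R = [[-1, 0, 0], [0, -1, 0], [0, 0, 1]]; R·(-2, 0, -5) = (2, 0, -5)

Rotation matrix for 180° around z-axis:
cos(180°) = -1, sin(180°) = 0
R = [[-1, 0, 0], [0, -1, 0], [0, 0, 1]]
Apply to (-2, 0, -5): R·[-2, 0, -5]ᵀ = (2, 0, -5)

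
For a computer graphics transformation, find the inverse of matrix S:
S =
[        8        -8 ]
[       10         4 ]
det(S) = 112
S⁻¹ =
[     1/28      1/14 ]
[    -5/56      1/14 ]

For a 2×2 matrix S = [[a, b], [c, d]] with det(S) ≠ 0, S⁻¹ = (1/det(S)) * [[d, -b], [-c, a]].
det(S) = (8)*(4) - (-8)*(10) = 32 + 80 = 112.
S⁻¹ = (1/112) * [[4, 8], [-10, 8]].
Dividing each entry by 112 and reducing:
S⁻¹ =
[     1/28      1/14 ]
[    -5/56      1/14 ]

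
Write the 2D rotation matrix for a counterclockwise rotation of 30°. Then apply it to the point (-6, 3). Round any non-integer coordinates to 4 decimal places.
R = [[√3/2, -1/2], [1/2, √3/2]]; R·(-6, 3) = (-6.6962, -0.4019)

Rotation matrix formula: R(θ) = [[cos θ, -sin θ], [sin θ, cos θ]]
For θ = 30°:
cos(30°) = √3/2
sin(30°) = 1/2
R = [[√3/2, -1/2], [1/2, √3/2]]
Apply to (-6, 3): [√3/2·-6 + (-1/2)·3, 1/2·-6 + √3/2·3] = (-6.6962, -0.4019)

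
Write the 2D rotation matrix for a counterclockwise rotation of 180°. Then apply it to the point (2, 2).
R = [[-1, 0], [0, -1]]; R·(2, 2) = (-2, -2)

Rotation matrix formula: R(θ) = [[cos θ, -sin θ], [sin θ, cos θ]]
For θ = 180°:
cos(180°) = -1
sin(180°) = 0
R = [[-1, 0], [0, -1]]
Apply to (2, 2): [-1·2 + (0)·2, 0·2 + -1·2] = (-2, -2)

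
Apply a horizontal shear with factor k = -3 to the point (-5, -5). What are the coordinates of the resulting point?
(10, -5)

Shear matrix for horizontal shear with factor k = -3:
[[1, -3], [0, 1]]
Result: (-5, -5) → (10, -5)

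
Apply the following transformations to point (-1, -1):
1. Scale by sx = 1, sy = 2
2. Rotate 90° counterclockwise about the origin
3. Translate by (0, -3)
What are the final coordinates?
(2, -4)

Step 1: Scale → (-1, -2)
Step 2: Rotate 90° → (2, -1)
Step 3: Translate → (2, -4)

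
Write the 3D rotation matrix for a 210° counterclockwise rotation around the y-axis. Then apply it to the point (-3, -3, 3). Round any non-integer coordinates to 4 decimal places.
R = [[-√3/2, 0, -1/2], [0, 1, 0], [1/2, 0, -√3/2]]; R·(-3, -3, 3) = (1.0981, -3.0000, -4.0981)

Rotation matrix for 210° around y-axis:
cos(210°) = -√3/2, sin(210°) = -1/2
R = [[-√3/2, 0, -1/2], [0, 1, 0], [1/2, 0, -√3/2]]
Apply to (-3, -3, 3): R·[-3, -3, 3]ᵀ = (1.0981, -3.0000, -4.0981)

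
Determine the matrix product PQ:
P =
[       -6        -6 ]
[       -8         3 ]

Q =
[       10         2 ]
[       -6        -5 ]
PQ =
[      -24        18 ]
[      -98       -31 ]

Matrix multiplication: (PQ)[i][j] = sum over k of P[i][k] * Q[k][j].
  (PQ)[0][0] = (-6)*(10) + (-6)*(-6) = -24
  (PQ)[0][1] = (-6)*(2) + (-6)*(-5) = 18
  (PQ)[1][0] = (-8)*(10) + (3)*(-6) = -98
  (PQ)[1][1] = (-8)*(2) + (3)*(-5) = -31
PQ =
[      -24        18 ]
[      -98       -31 ]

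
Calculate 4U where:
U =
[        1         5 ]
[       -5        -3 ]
4U =
[        4        20 ]
[      -20       -12 ]

Scalar multiplication is elementwise: (4U)[i][j] = 4 * U[i][j].
  (4U)[0][0] = 4 * (1) = 4
  (4U)[0][1] = 4 * (5) = 20
  (4U)[1][0] = 4 * (-5) = -20
  (4U)[1][1] = 4 * (-3) = -12
4U =
[        4        20 ]
[      -20       -12 ]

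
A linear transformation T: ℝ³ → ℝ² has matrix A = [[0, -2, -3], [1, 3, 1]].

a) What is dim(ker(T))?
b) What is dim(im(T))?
dim(ker) = 1, dim(im) = 2

The two rows are not scalar multiples of one another (no single k satisfies row 2 = k × row 1), so they are linearly independent.
Thus rank(A) = 2.
dim(im(T)) = rank(A) = 2.
By the rank-nullity theorem applied to T: ℝ³ → ℝ², rank(A) + nullity(A) = 3 (the domain dimension), so dim(ker(T)) = 3 - 2 = 1.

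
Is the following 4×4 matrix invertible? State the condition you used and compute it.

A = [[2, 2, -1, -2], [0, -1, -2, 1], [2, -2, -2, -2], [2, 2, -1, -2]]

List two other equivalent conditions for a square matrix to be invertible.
No, not invertible; det(A) = 0 (two rows are equal, so the rows are linearly dependent). Equivalent conditions (failing for this A): rank(A) < 4; Ax = 0 has non-trivial solutions; 0 is an eigenvalue; the columns are linearly dependent.

To check invertibility, compute det(A).
In this matrix, row 0 and the last row are identical, so one row is a scalar multiple of another and the rows are linearly dependent.
A matrix with linearly dependent rows has det = 0 and is not invertible.
Equivalent failed conditions:
- rank(A) < 4.
- Ax = 0 has non-trivial solutions.
- 0 is an eigenvalue.
- The columns are linearly dependent.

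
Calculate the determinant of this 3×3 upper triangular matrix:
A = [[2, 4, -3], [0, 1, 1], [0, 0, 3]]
6

The determinant of a triangular matrix is the product of its diagonal entries (the off-diagonal entries above the diagonal do not affect it).
det(A) = (2) * (1) * (3) = 6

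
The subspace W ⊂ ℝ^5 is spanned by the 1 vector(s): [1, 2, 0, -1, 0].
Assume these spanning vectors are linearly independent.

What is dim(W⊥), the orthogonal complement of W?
dim(W⊥) = 4

For any subspace W of ℝ^n, dim(W) + dim(W⊥) = n (the whole-space dimension).
Here the given 1 vectors are linearly independent, so dim(W) = 1.
Thus dim(W⊥) = n - dim(W) = 5 - 1 = 4.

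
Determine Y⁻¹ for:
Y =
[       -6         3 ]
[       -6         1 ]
det(Y) = 12
Y⁻¹ =
[     1/12      -1/4 ]
[      1/2      -1/2 ]

For a 2×2 matrix Y = [[a, b], [c, d]] with det(Y) ≠ 0, Y⁻¹ = (1/det(Y)) * [[d, -b], [-c, a]].
det(Y) = (-6)*(1) - (3)*(-6) = -6 + 18 = 12.
Y⁻¹ = (1/12) * [[1, -3], [6, -6]].
Dividing each entry by 12 and reducing:
Y⁻¹ =
[     1/12      -1/4 ]
[      1/2      -1/2 ]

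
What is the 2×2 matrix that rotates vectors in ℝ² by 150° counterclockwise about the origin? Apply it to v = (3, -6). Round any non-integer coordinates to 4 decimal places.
R = [[-√3/2, -1/2], [1/2, -√3/2]]; R·v = (0.4019, 6.6962)

A counterclockwise rotation by angle θ in ℝ² has matrix R(θ) = [[cos θ, -sin θ], [sin θ, cos θ]].
For θ = 150°: cos θ = -√3/2, sin θ = 1/2.
R(150°) = [[-√3/2, -1/2], [1/2, -√3/2]].
R·v = [-√3/2·3 + (-1/2)·-6, 1/2·3 + -√3/2·-6] = (0.4019, 6.6962).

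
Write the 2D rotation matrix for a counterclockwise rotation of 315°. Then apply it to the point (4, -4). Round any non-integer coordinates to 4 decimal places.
R = [[√2/2, √2/2], [-√2/2, √2/2]]; R·(4, -4) = (0.0000, -5.6569)

Rotation matrix formula: R(θ) = [[cos θ, -sin θ], [sin θ, cos θ]]
For θ = 315°:
cos(315°) = √2/2
sin(315°) = -√2/2
R = [[√2/2, √2/2], [-√2/2, √2/2]]
Apply to (4, -4): [√2/2·4 + (√2/2)·-4, -√2/2·4 + √2/2·-4] = (0.0000, -5.6569)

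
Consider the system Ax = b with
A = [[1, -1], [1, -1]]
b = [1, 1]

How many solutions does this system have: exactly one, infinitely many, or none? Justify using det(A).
Infinitely many solutions

det(A) = (1)*(-1) - (-1)*(1) = 0, so A is singular (column 2 is -1 times column 1).
b = [1, 1] = 1 * column 1 of A, so b lies in the column space of A.
A singular matrix whose right-hand side is in its column space gives a 1-parameter family of solutions — infinitely many.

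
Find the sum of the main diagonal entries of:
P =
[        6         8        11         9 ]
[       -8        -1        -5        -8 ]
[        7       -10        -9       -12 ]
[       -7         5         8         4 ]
tr(P) = 6 - 1 - 9 + 4 = 0

The trace of a square matrix is the sum of its diagonal entries.
Diagonal entries of P: P[0][0] = 6, P[1][1] = -1, P[2][2] = -9, P[3][3] = 4.
tr(P) = 6 - 1 - 9 + 4 = 0.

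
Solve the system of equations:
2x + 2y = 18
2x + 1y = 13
x = 4, y = 5

Use elimination (row reduction):
Equation 1: 2x + 2y = 18.
Equation 2: 2x + 1y = 13.
Multiply Eq1 by 2 and Eq2 by 2: 4x + 4y = 36;  4x + 2y = 26.
Subtract: (-2)y = -10, so y = 5.
Back-substitute into Eq1: 2x + 2*(5) = 18, so x = 4.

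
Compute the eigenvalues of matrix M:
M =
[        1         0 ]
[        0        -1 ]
λ = -1, 1

Solve det(M - λI) = 0. For a 2×2 matrix the characteristic equation is λ² - (trace)λ + det = 0.
trace(M) = a + d = 1 - 1 = 0.
det(M) = a*d - b*c = (1)*(-1) - (0)*(0) = -1 - 0 = -1.
Characteristic equation: λ² - (0)λ + (-1) = 0.
Discriminant = (0)² - 4*(-1) = 0 + 4 = 4.
λ = (0 ± √4) / 2 = (0 ± 2) / 2 = -1, 1.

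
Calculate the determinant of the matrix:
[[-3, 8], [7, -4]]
-44

For a 2×2 matrix [[a, b], [c, d]], det = ad - bc
det = (-3)(-4) - (8)(7) = 12 - 56 = -44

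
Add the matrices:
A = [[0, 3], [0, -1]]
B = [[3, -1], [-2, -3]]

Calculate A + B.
[[3, 2], [-2, -4]]

Add corresponding elements:
(0)+(3)=3
(3)+(-1)=2
(0)+(-2)=-2
(-1)+(-3)=-4
A + B = [[3, 2], [-2, -4]]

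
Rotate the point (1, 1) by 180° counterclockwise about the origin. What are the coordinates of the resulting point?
(-1, -1)

Rotation matrix R(θ) = [[cos θ, -sin θ], [sin θ, cos θ]]; for θ = 180°:
R = [[-1, 0], [0, -1]]
Result: R × [1, 1]ᵀ = [-1·1 + (0)·1, 0·1 + (-1)·1]ᵀ = (-1, -1)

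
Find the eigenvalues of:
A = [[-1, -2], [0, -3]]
λ = -3, -1

Solve det(A - λI) = 0. For a 2×2 matrix this is λ² - (trace)λ + det = 0.
trace(A) = -1 - 3 = -4.
det(A) = (-1)*(-3) - (-2)*(0) = 3 - 0 = 3.
Characteristic equation: λ² - (-4)λ + (3) = 0.
Discriminant: (-4)² - 4*(3) = 16 - 12 = 4.
Roots: λ = (-4 ± √4) / 2 = -3, -1.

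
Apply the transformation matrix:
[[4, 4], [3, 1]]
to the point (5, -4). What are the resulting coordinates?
(4, 11)

Matrix multiplication:
[[4, 4], [3, 1]] × [5, -4]ᵀ
= [4×5 + 4×-4, 3×5 + 1×-4]ᵀ
= [4.0000, 11.0000]ᵀ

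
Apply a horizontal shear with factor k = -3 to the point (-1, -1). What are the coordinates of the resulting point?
(2, -1)

Shear matrix for horizontal shear with factor k = -3:
[[1, -3], [0, 1]]
Result: (-1, -1) → (2, -1)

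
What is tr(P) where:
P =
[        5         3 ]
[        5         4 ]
tr(P) = 5 + 4 = 9

The trace of a square matrix is the sum of its diagonal entries.
Diagonal entries of P: P[0][0] = 5, P[1][1] = 4.
tr(P) = 5 + 4 = 9.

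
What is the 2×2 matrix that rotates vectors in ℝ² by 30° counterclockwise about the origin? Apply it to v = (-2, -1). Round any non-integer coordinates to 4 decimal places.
R = [[√3/2, -1/2], [1/2, √3/2]]; R·v = (-1.2321, -1.8660)

A counterclockwise rotation by angle θ in ℝ² has matrix R(θ) = [[cos θ, -sin θ], [sin θ, cos θ]].
For θ = 30°: cos θ = √3/2, sin θ = 1/2.
R(30°) = [[√3/2, -1/2], [1/2, √3/2]].
R·v = [√3/2·-2 + (-1/2)·-1, 1/2·-2 + √3/2·-1] = (-1.2321, -1.8660).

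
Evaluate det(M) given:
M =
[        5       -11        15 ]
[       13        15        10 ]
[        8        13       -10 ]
det(M) = -2975

Expand along row 0 (cofactor expansion): det(M) = a*(e*i - f*h) - b*(d*i - f*g) + c*(d*h - e*g), where the 3×3 is [[a, b, c], [d, e, f], [g, h, i]].
Minor M_00 = (15)*(-10) - (10)*(13) = -150 - 130 = -280.
Minor M_01 = (13)*(-10) - (10)*(8) = -130 - 80 = -210.
Minor M_02 = (13)*(13) - (15)*(8) = 169 - 120 = 49.
det(M) = (5)*(-280) - (-11)*(-210) + (15)*(49) = -1400 - 2310 + 735 = -2975.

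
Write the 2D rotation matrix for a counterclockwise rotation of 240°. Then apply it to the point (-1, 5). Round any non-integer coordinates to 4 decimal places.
R = [[-1/2, √3/2], [-√3/2, -1/2]]; R·(-1, 5) = (4.8301, -1.6340)

Rotation matrix formula: R(θ) = [[cos θ, -sin θ], [sin θ, cos θ]]
For θ = 240°:
cos(240°) = -1/2
sin(240°) = -√3/2
R = [[-1/2, √3/2], [-√3/2, -1/2]]
Apply to (-1, 5): [-1/2·-1 + (√3/2)·5, -√3/2·-1 + -1/2·5] = (4.8301, -1.6340)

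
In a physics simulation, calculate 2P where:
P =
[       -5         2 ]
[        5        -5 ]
2P =
[      -10         4 ]
[       10       -10 ]

Scalar multiplication is elementwise: (2P)[i][j] = 2 * P[i][j].
  (2P)[0][0] = 2 * (-5) = -10
  (2P)[0][1] = 2 * (2) = 4
  (2P)[1][0] = 2 * (5) = 10
  (2P)[1][1] = 2 * (-5) = -10
2P =
[      -10         4 ]
[       10       -10 ]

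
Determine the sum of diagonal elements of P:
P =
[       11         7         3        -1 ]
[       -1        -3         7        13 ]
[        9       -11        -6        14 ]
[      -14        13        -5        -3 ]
tr(P) = 11 - 3 - 6 - 3 = -1

The trace of a square matrix is the sum of its diagonal entries.
Diagonal entries of P: P[0][0] = 11, P[1][1] = -3, P[2][2] = -6, P[3][3] = -3.
tr(P) = 11 - 3 - 6 - 3 = -1.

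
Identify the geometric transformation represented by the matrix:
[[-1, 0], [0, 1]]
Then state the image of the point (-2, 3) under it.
reflection across the y-axis; image of (-2, 3) is (2, 3)

This is a symmetric orthogonal matrix with determinant -1, which characterizes a reflection in ℝ².
The matrix [[-1, 0], [0, 1]] represents: reflection across the y-axis.
Applying it to (-2, 3): [-1·-2 + 0·3, 0·-2 + 1·3] = (2, 3).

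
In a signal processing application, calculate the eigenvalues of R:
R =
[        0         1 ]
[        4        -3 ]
λ = -4, 1

Solve det(R - λI) = 0. For a 2×2 matrix the characteristic equation is λ² - (trace)λ + det = 0.
trace(R) = a + d = 0 - 3 = -3.
det(R) = a*d - b*c = (0)*(-3) - (1)*(4) = 0 - 4 = -4.
Characteristic equation: λ² - (-3)λ + (-4) = 0.
Discriminant = (-3)² - 4*(-4) = 9 + 16 = 25.
λ = (-3 ± √25) / 2 = (-3 ± 5) / 2 = -4, 1.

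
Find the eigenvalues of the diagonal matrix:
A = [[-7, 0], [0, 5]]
λ₁ = -7, λ₂ = 5

The characteristic polynomial of A is det(A - λI) = (-7 - λ)(5 - λ) = 0.
The roots are λ = -7 and λ = 5, so the eigenvalues are the diagonal entries.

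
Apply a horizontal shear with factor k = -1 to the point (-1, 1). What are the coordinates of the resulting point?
(-2, 1)

Shear matrix for horizontal shear with factor k = -1:
[[1, -1], [0, 1]]
Result: (-1, 1) → (-2, 1)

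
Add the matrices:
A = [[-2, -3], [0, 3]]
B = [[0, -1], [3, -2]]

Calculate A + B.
[[-2, -4], [3, 1]]

Add corresponding elements:
(-2)+(0)=-2
(-3)+(-1)=-4
(0)+(3)=3
(3)+(-2)=1
A + B = [[-2, -4], [3, 1]]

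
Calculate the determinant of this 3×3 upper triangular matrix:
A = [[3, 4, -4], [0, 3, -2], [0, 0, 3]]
27

The determinant of a triangular matrix is the product of its diagonal entries (the off-diagonal entries above the diagonal do not affect it).
det(A) = (3) * (3) * (3) = 27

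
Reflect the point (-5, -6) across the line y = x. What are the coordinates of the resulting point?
(-6, -5)

Reflection across line y = x: (-5, -6) → (-6, -5)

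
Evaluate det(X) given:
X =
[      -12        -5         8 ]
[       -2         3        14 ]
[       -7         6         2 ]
det(X) = 1478

Expand along row 0 (cofactor expansion): det(X) = a*(e*i - f*h) - b*(d*i - f*g) + c*(d*h - e*g), where the 3×3 is [[a, b, c], [d, e, f], [g, h, i]].
Minor M_00 = (3)*(2) - (14)*(6) = 6 - 84 = -78.
Minor M_01 = (-2)*(2) - (14)*(-7) = -4 + 98 = 94.
Minor M_02 = (-2)*(6) - (3)*(-7) = -12 + 21 = 9.
det(X) = (-12)*(-78) - (-5)*(94) + (8)*(9) = 936 + 470 + 72 = 1478.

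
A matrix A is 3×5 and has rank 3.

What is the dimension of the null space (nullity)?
2

The rank-nullity theorem for an m×n matrix states:
rank(A) + nullity(A) = n (the number of columns).
Here n = 5 and rank(A) = 3, so nullity(A) = 5 - 3 = 2.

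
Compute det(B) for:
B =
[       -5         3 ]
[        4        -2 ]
det(B) = -2

For a 2×2 matrix [[a, b], [c, d]], det = a*d - b*c.
det(B) = (-5)*(-2) - (3)*(4) = 10 - 12 = -2.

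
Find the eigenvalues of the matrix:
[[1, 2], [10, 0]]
λ = -4 and λ = 5

Characteristic equation: det(A - λI) = 0
λ² - (trace)λ + (det) = 0
λ² - (1)λ + (-20) = 0
λ² - 1λ - 20 = 0
Solving: λ = -4, 5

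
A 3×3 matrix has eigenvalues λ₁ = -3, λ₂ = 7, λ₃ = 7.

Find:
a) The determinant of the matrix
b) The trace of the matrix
det = -147, trace = 11

Two standard eigenvalue identities:
- det(A) equals the product of the eigenvalues (counted with multiplicity).
- trace(A) equals the sum of the eigenvalues.
det(A) = (-3)*(7)*(7) = -147.
trace(A) = -3 + 7 + 7 = 11.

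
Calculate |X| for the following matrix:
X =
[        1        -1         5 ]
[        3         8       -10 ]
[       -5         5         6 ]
det(X) = 341

Expand along row 0 (cofactor expansion): det(X) = a*(e*i - f*h) - b*(d*i - f*g) + c*(d*h - e*g), where the 3×3 is [[a, b, c], [d, e, f], [g, h, i]].
Minor M_00 = (8)*(6) - (-10)*(5) = 48 + 50 = 98.
Minor M_01 = (3)*(6) - (-10)*(-5) = 18 - 50 = -32.
Minor M_02 = (3)*(5) - (8)*(-5) = 15 + 40 = 55.
det(X) = (1)*(98) - (-1)*(-32) + (5)*(55) = 98 - 32 + 275 = 341.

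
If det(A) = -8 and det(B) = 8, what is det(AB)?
-64

Use the multiplicative property of determinants: det(AB) = det(A)*det(B).
det(AB) = (-8)*(8) = -64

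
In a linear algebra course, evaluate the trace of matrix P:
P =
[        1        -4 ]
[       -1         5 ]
tr(P) = 1 + 5 = 6

The trace of a square matrix is the sum of its diagonal entries.
Diagonal entries of P: P[0][0] = 1, P[1][1] = 5.
tr(P) = 1 + 5 = 6.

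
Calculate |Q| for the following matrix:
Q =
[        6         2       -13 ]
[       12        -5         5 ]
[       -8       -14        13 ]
det(Q) = 2342

Expand along row 0 (cofactor expansion): det(Q) = a*(e*i - f*h) - b*(d*i - f*g) + c*(d*h - e*g), where the 3×3 is [[a, b, c], [d, e, f], [g, h, i]].
Minor M_00 = (-5)*(13) - (5)*(-14) = -65 + 70 = 5.
Minor M_01 = (12)*(13) - (5)*(-8) = 156 + 40 = 196.
Minor M_02 = (12)*(-14) - (-5)*(-8) = -168 - 40 = -208.
det(Q) = (6)*(5) - (2)*(196) + (-13)*(-208) = 30 - 392 + 2704 = 2342.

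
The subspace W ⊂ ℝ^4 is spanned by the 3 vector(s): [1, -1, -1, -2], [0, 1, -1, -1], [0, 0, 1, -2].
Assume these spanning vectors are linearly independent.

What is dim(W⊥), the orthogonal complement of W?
dim(W⊥) = 1

For any subspace W of ℝ^n, dim(W) + dim(W⊥) = n (the whole-space dimension).
Here the given 3 vectors are linearly independent, so dim(W) = 3.
Thus dim(W⊥) = n - dim(W) = 4 - 3 = 1.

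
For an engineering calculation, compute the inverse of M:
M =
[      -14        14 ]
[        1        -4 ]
det(M) = 42
M⁻¹ =
[    -2/21      -1/3 ]
[    -1/42      -1/3 ]

For a 2×2 matrix M = [[a, b], [c, d]] with det(M) ≠ 0, M⁻¹ = (1/det(M)) * [[d, -b], [-c, a]].
det(M) = (-14)*(-4) - (14)*(1) = 56 - 14 = 42.
M⁻¹ = (1/42) * [[-4, -14], [-1, -14]].
Dividing each entry by 42 and reducing:
M⁻¹ =
[    -2/21      -1/3 ]
[    -1/42      -1/3 ]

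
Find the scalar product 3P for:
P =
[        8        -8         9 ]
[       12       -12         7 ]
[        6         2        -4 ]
3P =
[       24       -24        27 ]
[       36       -36        21 ]
[       18         6       -12 ]

Scalar multiplication is elementwise: (3P)[i][j] = 3 * P[i][j].
  (3P)[0][0] = 3 * (8) = 24
  (3P)[0][1] = 3 * (-8) = -24
  (3P)[0][2] = 3 * (9) = 27
  (3P)[1][0] = 3 * (12) = 36
  (3P)[1][1] = 3 * (-12) = -36
  (3P)[1][2] = 3 * (7) = 21
  (3P)[2][0] = 3 * (6) = 18
  (3P)[2][1] = 3 * (2) = 6
  (3P)[2][2] = 3 * (-4) = -12
3P =
[       24       -24        27 ]
[       36       -36        21 ]
[       18         6       -12 ]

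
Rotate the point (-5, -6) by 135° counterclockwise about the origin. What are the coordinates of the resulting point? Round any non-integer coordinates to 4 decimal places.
(7.7782, 0.7071)

Rotation matrix R(θ) = [[cos θ, -sin θ], [sin θ, cos θ]]; for θ = 135°:
R = [[-√2/2, -√2/2], [√2/2, -√2/2]]
Result: R × [-5, -6]ᵀ = [-√2/2·-5 + (-√2/2)·-6, √2/2·-5 + (-√2/2)·-6]ᵀ = (7.7782, 0.7071)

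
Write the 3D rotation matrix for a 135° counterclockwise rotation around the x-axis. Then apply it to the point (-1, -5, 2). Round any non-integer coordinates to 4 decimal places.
R = [[1, 0, 0], [0, -√2/2, -√2/2], [0, √2/2, -√2/2]]; R·(-1, -5, 2) = (-1.0000, 2.1213, -4.9497)

Rotation matrix for 135° around x-axis:
cos(135°) = -√2/2, sin(135°) = √2/2
R = [[1, 0, 0], [0, -√2/2, -√2/2], [0, √2/2, -√2/2]]
Apply to (-1, -5, 2): R·[-1, -5, 2]ᵀ = (-1.0000, 2.1213, -4.9497)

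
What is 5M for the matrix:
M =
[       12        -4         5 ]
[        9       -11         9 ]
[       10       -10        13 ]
5M =
[       60       -20        25 ]
[       45       -55        45 ]
[       50       -50        65 ]

Scalar multiplication is elementwise: (5M)[i][j] = 5 * M[i][j].
  (5M)[0][0] = 5 * (12) = 60
  (5M)[0][1] = 5 * (-4) = -20
  (5M)[0][2] = 5 * (5) = 25
  (5M)[1][0] = 5 * (9) = 45
  (5M)[1][1] = 5 * (-11) = -55
  (5M)[1][2] = 5 * (9) = 45
  (5M)[2][0] = 5 * (10) = 50
  (5M)[2][1] = 5 * (-10) = -50
  (5M)[2][2] = 5 * (13) = 65
5M =
[       60       -20        25 ]
[       45       -55        45 ]
[       50       -50        65 ]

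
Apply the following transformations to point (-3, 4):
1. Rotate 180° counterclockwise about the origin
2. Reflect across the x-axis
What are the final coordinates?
(3, 4)

Step 1: Rotate 180° → (3, -4)
Step 2: Reflect across the x-axis → (3, 4)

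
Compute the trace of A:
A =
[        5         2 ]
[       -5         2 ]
tr(A) = 5 + 2 = 7

The trace of a square matrix is the sum of its diagonal entries.
Diagonal entries of A: A[0][0] = 5, A[1][1] = 2.
tr(A) = 5 + 2 = 7.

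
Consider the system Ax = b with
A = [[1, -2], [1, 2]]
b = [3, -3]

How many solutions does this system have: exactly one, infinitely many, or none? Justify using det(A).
Exactly one solution

Compute det(A) = (1)*(2) - (-2)*(1) = 4.
Because det(A) ≠ 0, A is invertible and Ax = b has a unique solution for every b (here x = A⁻¹ b).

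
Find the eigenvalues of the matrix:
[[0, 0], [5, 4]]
λ = 0 and λ = 4

Characteristic equation: det(A - λI) = 0
λ² - (trace)λ + (det) = 0
λ² - (4)λ + (0) = 0
λ² - 4λ + 0 = 0
Solving: λ = 0, 4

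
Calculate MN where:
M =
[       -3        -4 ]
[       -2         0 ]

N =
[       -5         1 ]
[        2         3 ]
MN =
[        7       -15 ]
[       10        -2 ]

Matrix multiplication: (MN)[i][j] = sum over k of M[i][k] * N[k][j].
  (MN)[0][0] = (-3)*(-5) + (-4)*(2) = 7
  (MN)[0][1] = (-3)*(1) + (-4)*(3) = -15
  (MN)[1][0] = (-2)*(-5) + (0)*(2) = 10
  (MN)[1][1] = (-2)*(1) + (0)*(3) = -2
MN =
[        7       -15 ]
[       10        -2 ]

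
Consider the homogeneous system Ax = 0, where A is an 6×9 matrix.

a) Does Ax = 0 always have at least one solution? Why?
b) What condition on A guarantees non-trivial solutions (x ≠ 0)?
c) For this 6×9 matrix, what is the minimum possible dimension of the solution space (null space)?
a) Yes, x = 0 is always a solution. b) When A has linearly dependent columns (rank < n). c) Minimum nullity = 3.

a) x = 0 satisfies A·0 = 0, so the zero vector is always a solution.
b) Non-trivial solutions exist iff the columns of A are linearly dependent, equivalently rank(A) < n (the number of columns).
c) By rank-nullity, rank(A) + nullity(A) = n = 9. Since A has only 6 rows, rank(A) ≤ 6, so nullity(A) ≥ 9 - 6 = 3.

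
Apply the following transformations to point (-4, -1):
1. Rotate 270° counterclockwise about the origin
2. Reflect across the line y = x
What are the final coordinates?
(4, -1)

Step 1: Rotate 270° → (-1, 4)
Step 2: Reflect across the line y = x → (4, -1)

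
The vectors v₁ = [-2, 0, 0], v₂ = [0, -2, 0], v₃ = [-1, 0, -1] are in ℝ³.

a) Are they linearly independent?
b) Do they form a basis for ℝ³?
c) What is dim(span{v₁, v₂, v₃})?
Yes independent, yes basis, dim = 3

Stack v₁, v₂, v₃ as rows of a 3×3 matrix.
[[-2, 0, 0]; [0, -2, 0]; [-1, 0, -1]] is already lower triangular with nonzero diagonal entries (-2, -2, -1), so its determinant is the product of the diagonal entries, det = (-2)·(-2)·(-1) = -4 ≠ 0, and the rows are linearly independent.
Three linearly independent vectors in ℝ³ form a basis for ℝ³, so dim(span{v₁,v₂,v₃}) = 3.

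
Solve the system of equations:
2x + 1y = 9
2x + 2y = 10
x = 4, y = 1

Use elimination (row reduction):
Equation 1: 2x + 1y = 9.
Equation 2: 2x + 2y = 10.
Multiply Eq1 by 2 and Eq2 by 2: 4x + 2y = 18;  4x + 4y = 20.
Subtract: (2)y = 2, so y = 1.
Back-substitute into Eq1: 2x + 1*(1) = 9, so x = 4.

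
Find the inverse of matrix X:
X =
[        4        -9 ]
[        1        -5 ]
det(X) = -11
X⁻¹ =
[     5/11     -9/11 ]
[     1/11     -4/11 ]

For a 2×2 matrix X = [[a, b], [c, d]] with det(X) ≠ 0, X⁻¹ = (1/det(X)) * [[d, -b], [-c, a]].
det(X) = (4)*(-5) - (-9)*(1) = -20 + 9 = -11.
X⁻¹ = (1/-11) * [[-5, 9], [-1, 4]].
Dividing each entry by -11 and reducing:
X⁻¹ =
[     5/11     -9/11 ]
[     1/11     -4/11 ]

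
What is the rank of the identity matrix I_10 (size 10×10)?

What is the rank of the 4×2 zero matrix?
rank(I_10) = 10, rank(0) = 0

The identity I_10 has 10 columns that are the standard basis vectors e_1, …, e_10. These are linearly independent, so all 10 columns are pivots and rank(I_10) = 10.
The 4×2 zero matrix has every entry zero, so every row is the zero row and there are no pivots; rank(0) = 0.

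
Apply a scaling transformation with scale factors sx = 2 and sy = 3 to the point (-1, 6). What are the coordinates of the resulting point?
(-2, 18)

Scaling matrix:
[[2, 0], [0, 3]]
Result: (-1 × 2, 6 × 3) = (-2, 18)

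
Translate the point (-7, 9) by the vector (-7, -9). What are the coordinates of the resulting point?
(-14, 0)

Translation by (-7, -9):
x' = -7 + -7 = -14
y' = 9 + -9 = 0
Homogeneous matrix: [[1, 0, -7], [0, 1, -9], [0, 0, 1]]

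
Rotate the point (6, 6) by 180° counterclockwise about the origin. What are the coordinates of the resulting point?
(-6, -6)

Rotation matrix R(θ) = [[cos θ, -sin θ], [sin θ, cos θ]]; for θ = 180°:
R = [[-1, 0], [0, -1]]
Result: R × [6, 6]ᵀ = [-1·6 + (0)·6, 0·6 + (-1)·6]ᵀ = (-6, -6)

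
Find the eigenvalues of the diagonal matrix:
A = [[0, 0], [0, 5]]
λ₁ = 0, λ₂ = 5

The characteristic polynomial of A is det(A - λI) = (0 - λ)(5 - λ) = 0.
The roots are λ = 0 and λ = 5, so the eigenvalues are the diagonal entries.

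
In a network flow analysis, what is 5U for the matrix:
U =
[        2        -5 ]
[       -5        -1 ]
5U =
[       10       -25 ]
[      -25        -5 ]

Scalar multiplication is elementwise: (5U)[i][j] = 5 * U[i][j].
  (5U)[0][0] = 5 * (2) = 10
  (5U)[0][1] = 5 * (-5) = -25
  (5U)[1][0] = 5 * (-5) = -25
  (5U)[1][1] = 5 * (-1) = -5
5U =
[       10       -25 ]
[      -25        -5 ]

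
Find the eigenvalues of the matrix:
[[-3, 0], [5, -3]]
λ = -3 and λ = -3

Characteristic equation: det(A - λI) = 0
λ² - (trace)λ + (det) = 0
λ² - (-6)λ + (9) = 0
λ² + 6λ + 9 = 0
Solving: λ = -3, -3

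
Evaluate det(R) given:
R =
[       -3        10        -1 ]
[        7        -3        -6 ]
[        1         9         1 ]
det(R) = -349

Expand along row 0 (cofactor expansion): det(R) = a*(e*i - f*h) - b*(d*i - f*g) + c*(d*h - e*g), where the 3×3 is [[a, b, c], [d, e, f], [g, h, i]].
Minor M_00 = (-3)*(1) - (-6)*(9) = -3 + 54 = 51.
Minor M_01 = (7)*(1) - (-6)*(1) = 7 + 6 = 13.
Minor M_02 = (7)*(9) - (-3)*(1) = 63 + 3 = 66.
det(R) = (-3)*(51) - (10)*(13) + (-1)*(66) = -153 - 130 - 66 = -349.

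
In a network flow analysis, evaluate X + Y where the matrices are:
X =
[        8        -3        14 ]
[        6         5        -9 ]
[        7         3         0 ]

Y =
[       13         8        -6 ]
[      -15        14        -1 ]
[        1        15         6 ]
X + Y =
[       21         5         8 ]
[       -9        19       -10 ]
[        8        18         6 ]

Matrix addition is elementwise: (X+Y)[i][j] = X[i][j] + Y[i][j].
  (X+Y)[0][0] = (8) + (13) = 21
  (X+Y)[0][1] = (-3) + (8) = 5
  (X+Y)[0][2] = (14) + (-6) = 8
  (X+Y)[1][0] = (6) + (-15) = -9
  (X+Y)[1][1] = (5) + (14) = 19
  (X+Y)[1][2] = (-9) + (-1) = -10
  (X+Y)[2][0] = (7) + (1) = 8
  (X+Y)[2][1] = (3) + (15) = 18
  (X+Y)[2][2] = (0) + (6) = 6
X + Y =
[       21         5         8 ]
[       -9        19       -10 ]
[        8        18         6 ]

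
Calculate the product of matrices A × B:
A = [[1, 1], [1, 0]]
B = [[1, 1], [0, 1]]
[[1, 2], [1, 1]]

Matrix multiplication:
C[0][0] = 1×1 + 1×0 = 1
C[0][1] = 1×1 + 1×1 = 2
C[1][0] = 1×1 + 0×0 = 1
C[1][1] = 1×1 + 0×1 = 1
Result: [[1, 2], [1, 1]]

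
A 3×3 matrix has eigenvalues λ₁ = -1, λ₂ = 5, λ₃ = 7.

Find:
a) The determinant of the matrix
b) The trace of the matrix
det = -35, trace = 11

Two standard eigenvalue identities:
- det(A) equals the product of the eigenvalues (counted with multiplicity).
- trace(A) equals the sum of the eigenvalues.
det(A) = (-1)*(5)*(7) = -35.
trace(A) = -1 + 5 + 7 = 11.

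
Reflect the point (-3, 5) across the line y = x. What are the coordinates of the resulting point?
(5, -3)

Reflection across line y = x: (-3, 5) → (5, -3)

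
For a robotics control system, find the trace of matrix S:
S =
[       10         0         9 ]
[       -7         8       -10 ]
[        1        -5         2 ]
tr(S) = 10 + 8 + 2 = 20

The trace of a square matrix is the sum of its diagonal entries.
Diagonal entries of S: S[0][0] = 10, S[1][1] = 8, S[2][2] = 2.
tr(S) = 10 + 8 + 2 = 20.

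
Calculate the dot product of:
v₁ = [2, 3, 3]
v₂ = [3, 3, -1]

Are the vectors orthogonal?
12, No

The dot product is the sum of products of corresponding components.
v₁·v₂ = (2)*(3) + (3)*(3) + (3)*(-1) = 6 + 9 - 3 = 12.
Two vectors are orthogonal iff their dot product is 0; here the dot product is 12, so the vectors are not orthogonal.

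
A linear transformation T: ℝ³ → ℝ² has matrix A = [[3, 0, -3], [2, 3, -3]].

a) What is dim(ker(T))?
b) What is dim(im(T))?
dim(ker) = 1, dim(im) = 2

The two rows are not scalar multiples of one another (no single k satisfies row 2 = k × row 1), so they are linearly independent.
Thus rank(A) = 2.
dim(im(T)) = rank(A) = 2.
By the rank-nullity theorem applied to T: ℝ³ → ℝ², rank(A) + nullity(A) = 3 (the domain dimension), so dim(ker(T)) = 3 - 2 = 1.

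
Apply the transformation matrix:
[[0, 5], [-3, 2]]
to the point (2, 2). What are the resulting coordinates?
(10, -2)

Matrix multiplication:
[[0, 5], [-3, 2]] × [2, 2]ᵀ
= [0×2 + 5×2, -3×2 + 2×2]ᵀ
= [10.0000, -2.0000]ᵀ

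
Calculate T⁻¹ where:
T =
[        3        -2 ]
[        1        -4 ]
det(T) = -10
T⁻¹ =
[      2/5      -1/5 ]
[     1/10     -3/10 ]

For a 2×2 matrix T = [[a, b], [c, d]] with det(T) ≠ 0, T⁻¹ = (1/det(T)) * [[d, -b], [-c, a]].
det(T) = (3)*(-4) - (-2)*(1) = -12 + 2 = -10.
T⁻¹ = (1/-10) * [[-4, 2], [-1, 3]].
Dividing each entry by -10 and reducing:
T⁻¹ =
[      2/5      -1/5 ]
[     1/10     -3/10 ]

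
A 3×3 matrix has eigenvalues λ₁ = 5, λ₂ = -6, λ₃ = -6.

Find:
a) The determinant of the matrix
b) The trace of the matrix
det = 180, trace = -7

Two standard eigenvalue identities:
- det(A) equals the product of the eigenvalues (counted with multiplicity).
- trace(A) equals the sum of the eigenvalues.
det(A) = (5)*(-6)*(-6) = 180.
trace(A) = 5 - 6 - 6 = -7.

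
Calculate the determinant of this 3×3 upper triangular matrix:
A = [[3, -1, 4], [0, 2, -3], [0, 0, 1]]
6

The determinant of a triangular matrix is the product of its diagonal entries (the off-diagonal entries above the diagonal do not affect it).
det(A) = (3) * (2) * (1) = 6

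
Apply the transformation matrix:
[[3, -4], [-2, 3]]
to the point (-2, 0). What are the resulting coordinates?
(-6, 4)

Matrix multiplication:
[[3, -4], [-2, 3]] × [-2, 0]ᵀ
= [3×-2 + -4×0, -2×-2 + 3×0]ᵀ
= [-6.0000, 4.0000]ᵀ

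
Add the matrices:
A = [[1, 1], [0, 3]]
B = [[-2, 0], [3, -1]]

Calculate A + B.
[[-1, 1], [3, 2]]

Add corresponding elements:
(1)+(-2)=-1
(1)+(0)=1
(0)+(3)=3
(3)+(-1)=2
A + B = [[-1, 1], [3, 2]]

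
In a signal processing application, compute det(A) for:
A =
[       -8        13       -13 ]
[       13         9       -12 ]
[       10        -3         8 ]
det(A) = -1523

Expand along row 0 (cofactor expansion): det(A) = a*(e*i - f*h) - b*(d*i - f*g) + c*(d*h - e*g), where the 3×3 is [[a, b, c], [d, e, f], [g, h, i]].
Minor M_00 = (9)*(8) - (-12)*(-3) = 72 - 36 = 36.
Minor M_01 = (13)*(8) - (-12)*(10) = 104 + 120 = 224.
Minor M_02 = (13)*(-3) - (9)*(10) = -39 - 90 = -129.
det(A) = (-8)*(36) - (13)*(224) + (-13)*(-129) = -288 - 2912 + 1677 = -1523.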